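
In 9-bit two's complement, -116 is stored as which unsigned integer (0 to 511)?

396

116 in 9 bits: 001110100
Invert: 110001011
Add 1:  110001100 = 396
(Check: 2^9 - 116 = 512 - 116 = 396.)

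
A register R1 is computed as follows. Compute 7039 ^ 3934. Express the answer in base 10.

7039 = 1101101111111
3934 = 0111101011110
XOR → 1010000100001 = 5153

5153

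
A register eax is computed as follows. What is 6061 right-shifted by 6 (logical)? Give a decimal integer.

6061 = 1011110101101
shift right by 6 → 0000001011110 = 94
(equivalently, floor(6061 / 64))

94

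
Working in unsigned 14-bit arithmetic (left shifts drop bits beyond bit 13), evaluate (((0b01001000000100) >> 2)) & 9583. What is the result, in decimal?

1025

0b01001000000100 = 01001000000100
→ >> 2 → 00010010000001 = 1153
9583 = 10010101101111
→ & → 00010000000001 = 1025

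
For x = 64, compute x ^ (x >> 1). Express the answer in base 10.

96

x = 1000000 = 64
x>>1 = 0100000
XOR  = 1100000 = 96
(x ^ (x >> 1) gives the standard binary-reflected Gray code of x.)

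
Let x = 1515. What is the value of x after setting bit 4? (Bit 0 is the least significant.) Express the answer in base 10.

x = 010111101011
bit 4 is currently 0; set it via x | (1 << 4) = x | 16
→ 010111111011 = 1531

1531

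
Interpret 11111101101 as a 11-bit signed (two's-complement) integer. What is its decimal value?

pattern = 11111101101 (MSB is 1 ⇒ negative)
Invert: 00000010010, add 1 → 00000010011 = 19, so the value is -19.
(Equivalently: 2029 - 2^11 = 2029 - 2048 = -19.)

-19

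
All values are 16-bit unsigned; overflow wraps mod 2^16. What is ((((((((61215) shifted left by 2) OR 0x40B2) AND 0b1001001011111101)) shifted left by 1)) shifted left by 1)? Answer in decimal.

17392

61215 = 1110111100011111
→ shifted left by 2 (mod 2^16) → 1011110001111100 = 48252
0x40B2 = 0100000010110010
→ OR → 1111110011111110 = 64766
0b1001001011111101 = 1001001011111101
→ AND → 1001000011111100 = 37116
→ shifted left by 1 (mod 2^16) → 0010000111111000 = 8696
→ shifted left by 1 (mod 2^16) → 0100001111110000 = 17392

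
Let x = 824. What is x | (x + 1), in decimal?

825

x = 1100111000 = 824
x + 1 = 1100111001
OR    = 1100111001 = 825
(x | (x + 1) sets the lowest cleared bit.)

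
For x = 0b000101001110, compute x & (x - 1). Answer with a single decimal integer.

332

x = 101001110 = 334
x - 1 = 101001101
AND   = 101001100 = 332
(x & (x - 1) clears the lowest set bit of x.)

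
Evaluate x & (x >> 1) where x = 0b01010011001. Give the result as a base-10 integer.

8

x = 1010011001 = 665
x>>1 = 0101001100
AND  = 0000001000 = 8
(x & (x >> 1) has a 1 wherever x has two consecutive 1 bits.)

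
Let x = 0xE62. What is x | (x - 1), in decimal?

3683

x = 111001100010 = 3682
x - 1 = 111001100001
OR    = 111001100011 = 3683
(x | (x - 1) sets all bits below the lowest set bit.)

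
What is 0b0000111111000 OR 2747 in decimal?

3067

a = 000111111000
2747 = 101010111011
 OR → 101111111011 = 3067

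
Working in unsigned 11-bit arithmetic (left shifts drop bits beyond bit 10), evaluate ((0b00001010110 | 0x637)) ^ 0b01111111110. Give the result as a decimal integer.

1417

0b00001010110 = 00001010110
0x637 = 11000110111
→ | → 11001110111 = 1655
0b01111111110 = 01111111110
→ ^ → 10110001001 = 1417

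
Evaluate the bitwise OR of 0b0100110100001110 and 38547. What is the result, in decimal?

a = 0100110100001110
38547 = 1001011010010011
 OR → 1101111110011111 = 57247

57247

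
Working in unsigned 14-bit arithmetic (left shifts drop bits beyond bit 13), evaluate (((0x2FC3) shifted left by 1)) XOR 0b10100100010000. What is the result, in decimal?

13974

0x2FC3 = 10111111000011
→ shifted left by 1 (mod 2^14) → 01111110000110 = 8070
0b10100100010000 = 10100100010000
→ XOR → 11011010010110 = 13974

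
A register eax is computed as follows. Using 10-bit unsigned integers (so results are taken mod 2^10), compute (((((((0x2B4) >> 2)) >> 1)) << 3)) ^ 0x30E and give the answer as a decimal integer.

446

0x2B4 = 1010110100
→ >> 2 → 0010101101 = 173
→ >> 1 → 0001010110 = 86
→ << 3 (mod 2^10) → 1010110000 = 688
0x30E = 1100001110
→ ^ → 0110111110 = 446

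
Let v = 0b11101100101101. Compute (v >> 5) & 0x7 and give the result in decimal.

1

v = 11101100101101
Shift right by 5: 111011001
Mask low 3 bits: 001 = 1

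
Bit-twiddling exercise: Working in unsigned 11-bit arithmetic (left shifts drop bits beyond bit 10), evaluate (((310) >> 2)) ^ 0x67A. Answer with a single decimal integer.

310 = 00100110110
→ >> 2 → 00001001101 = 77
0x67A = 11001111010
→ ^ → 11000110111 = 1591

1591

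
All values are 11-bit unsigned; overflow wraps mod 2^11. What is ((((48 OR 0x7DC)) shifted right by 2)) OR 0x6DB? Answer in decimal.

48 = 00000110000
0x7DC = 11111011100
→ OR → 11111111100 = 2044
→ shifted right by 2 → 00111111111 = 511
0x6DB = 11011011011
→ OR → 11111111111 = 2047

2047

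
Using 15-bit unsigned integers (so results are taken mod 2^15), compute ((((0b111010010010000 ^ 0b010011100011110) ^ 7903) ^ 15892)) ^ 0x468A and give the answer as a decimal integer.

13775

0b111010010010000 = 111010010010000
0b010011100011110 = 010011100011110
→ ^ → 101001110001110 = 21390
7903 = 001111011011111
→ ^ → 100110101010001 = 19793
15892 = 011111000010100
→ ^ → 111001101000101 = 29509
0x468A = 100011010001010
→ ^ → 011010111001111 = 13775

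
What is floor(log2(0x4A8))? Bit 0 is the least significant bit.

0x4A8 = 10010101000
The topmost 1 is at position 10 (since 2^10 = 1024 ≤ 1192 < 2048).

10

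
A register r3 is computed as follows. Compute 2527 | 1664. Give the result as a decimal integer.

4063

2527 = 100111011111
1664 = 011010000000
 OR → 111111011111 = 4063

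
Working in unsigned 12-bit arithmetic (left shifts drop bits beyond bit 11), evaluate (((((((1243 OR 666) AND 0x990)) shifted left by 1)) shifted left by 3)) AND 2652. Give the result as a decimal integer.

1243 = 010011011011
666 = 001010011010
→ OR → 011011011011 = 1755
0x990 = 100110010000
→ AND → 000010010000 = 144
→ shifted left by 1 (mod 2^12) → 000100100000 = 288
→ shifted left by 3 (mod 2^12) → 100100000000 = 2304
2652 = 101001011100
→ AND → 100000000000 = 2048

2048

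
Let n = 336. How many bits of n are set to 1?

3

336 = 101010000
Count the 1s: 1 + 1 + 1 = 3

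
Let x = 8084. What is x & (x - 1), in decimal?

x = 1111110010100 = 8084
x - 1 = 1111110010011
AND   = 1111110010000 = 8080
(x & (x - 1) clears the lowest set bit of x.)

8080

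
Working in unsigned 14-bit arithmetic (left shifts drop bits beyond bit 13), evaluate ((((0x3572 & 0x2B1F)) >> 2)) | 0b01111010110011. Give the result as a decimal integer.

0x3572 = 11010101110010
0x2B1F = 10101100011111
→ & → 10000100010010 = 8466
→ >> 2 → 00100001000100 = 2116
0b01111010110011 = 01111010110011
→ | → 01111011110111 = 7927

7927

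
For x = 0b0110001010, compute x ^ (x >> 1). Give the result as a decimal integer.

335

x = 110001010 = 394
x>>1 = 011000101
XOR  = 101001111 = 335
(x ^ (x >> 1) gives the standard binary-reflected Gray code of x.)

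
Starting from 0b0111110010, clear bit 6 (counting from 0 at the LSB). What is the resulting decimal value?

434

x = 0111110010
bit 6 is currently 1; clear it via x & ~(1 << 6) = x & ~64
→ 0110110010 = 434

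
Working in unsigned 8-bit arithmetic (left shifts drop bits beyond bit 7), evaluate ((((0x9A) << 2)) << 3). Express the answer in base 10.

64

0x9A = 10011010
→ << 2 (mod 2^8) → 01101000 = 104
→ << 3 (mod 2^8) → 01000000 = 64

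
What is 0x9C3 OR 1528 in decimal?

0x9C3 = 100111000011
1528 = 010111111000
 OR → 110111111011 = 3579

3579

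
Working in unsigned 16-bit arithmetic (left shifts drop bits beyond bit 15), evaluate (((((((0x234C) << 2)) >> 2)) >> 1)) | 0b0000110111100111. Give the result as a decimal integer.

7655

0x234C = 0010001101001100
→ << 2 (mod 2^16) → 1000110100110000 = 36144
→ >> 2 → 0010001101001100 = 9036
→ >> 1 → 0001000110100110 = 4518
0b0000110111100111 = 0000110111100111
→ | → 0001110111100111 = 7655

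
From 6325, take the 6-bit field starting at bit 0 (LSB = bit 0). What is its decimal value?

53

v = 1100010110101
Shift right by 0: 1100010110101
Mask low 6 bits: 110101 = 53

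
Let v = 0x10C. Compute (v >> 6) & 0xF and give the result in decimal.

4

v = 000100001100
Shift right by 6: 000100
Mask low 4 bits: 0100 = 4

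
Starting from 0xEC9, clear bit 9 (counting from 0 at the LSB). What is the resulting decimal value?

3273

x = 111011001001
bit 9 is currently 1; clear it via x & ~(1 << 9) = x & ~512
→ 110011001001 = 3273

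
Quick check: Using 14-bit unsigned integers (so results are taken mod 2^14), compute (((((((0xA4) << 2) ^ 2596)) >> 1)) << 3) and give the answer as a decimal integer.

8912

0xA4 = 00000010100100
→ << 2 (mod 2^14) → 00001010010000 = 656
2596 = 00101000100100
→ ^ → 00100010110100 = 2228
→ >> 1 → 00010001011010 = 1114
→ << 3 (mod 2^14) → 10001011010000 = 8912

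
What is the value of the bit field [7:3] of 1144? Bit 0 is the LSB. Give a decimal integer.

15

v = 0010001111000
Shift right by 3: 0010001111
Mask low 5 bits: 01111 = 15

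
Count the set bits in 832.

832 = 1101000000
Count the 1s: 1 + 1 + 1 = 3

3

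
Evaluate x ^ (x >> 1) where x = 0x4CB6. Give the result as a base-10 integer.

x = 100110010110110 = 19638
x>>1 = 010011001011011
XOR  = 110101011101101 = 27373
(x ^ (x >> 1) gives the standard binary-reflected Gray code of x.)

27373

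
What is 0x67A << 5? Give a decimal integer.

0x67A = 0000011001111010
shift left by 5 → 1100111101000000 = 53056
(equivalently, 1658 × 2^5 = 1658 × 32)

53056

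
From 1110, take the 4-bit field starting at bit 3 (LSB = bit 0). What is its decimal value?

10

v = 10001010110
Shift right by 3: 10001010
Mask low 4 bits: 1010 = 10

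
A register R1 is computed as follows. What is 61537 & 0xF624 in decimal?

61472

61537 = 1111000001100001
0xF624 = 1111011000100100
AND → 1111000000100000 = 61472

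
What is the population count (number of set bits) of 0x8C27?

0x8C27 = 1000110000100111
Count the 1s: 1 + 1 + 1 + 1 + 1 + 1 + 1 = 7

7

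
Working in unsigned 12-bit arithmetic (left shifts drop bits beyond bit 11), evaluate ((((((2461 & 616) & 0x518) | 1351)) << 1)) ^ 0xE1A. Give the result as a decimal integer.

2461 = 100110011101
616 = 001001101000
→ & → 000000001000 = 8
0x518 = 010100011000
→ & → 000000001000 = 8
1351 = 010101000111
→ | → 010101001111 = 1359
→ << 1 (mod 2^12) → 101010011110 = 2718
0xE1A = 111000011010
→ ^ → 010010000100 = 1156

1156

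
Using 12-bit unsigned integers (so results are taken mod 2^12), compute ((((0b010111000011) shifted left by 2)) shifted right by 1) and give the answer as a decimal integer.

0b010111000011 = 010111000011
→ shifted left by 2 (mod 2^12) → 011100001100 = 1804
→ shifted right by 1 → 001110000110 = 902

902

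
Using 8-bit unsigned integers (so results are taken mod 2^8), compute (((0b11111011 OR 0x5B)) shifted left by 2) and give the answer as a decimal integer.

0b11111011 = 11111011
0x5B = 01011011
→ OR → 11111011 = 251
→ shifted left by 2 (mod 2^8) → 11101100 = 236

236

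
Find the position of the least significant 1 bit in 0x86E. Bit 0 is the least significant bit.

1

0x86E = 100001101110
Trailing zeros: 1, so the lowest set bit is bit 1 (value 2).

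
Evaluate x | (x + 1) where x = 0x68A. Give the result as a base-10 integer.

x = 11010001010 = 1674
x + 1 = 11010001011
OR    = 11010001011 = 1675
(x | (x + 1) sets the lowest cleared bit.)

1675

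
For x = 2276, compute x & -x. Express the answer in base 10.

4

x = 100011100100 = 2276
-x (two's complement) = …011100011100
AND   = 000000000100 = 4
(x & -x isolates the lowest set bit of x.)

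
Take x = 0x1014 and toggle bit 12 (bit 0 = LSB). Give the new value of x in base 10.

x = 01000000010100
bit 12 is currently 1; toggle it via x ^ (1 << 12) = x ^ 4096
→ 00000000010100 = 20

20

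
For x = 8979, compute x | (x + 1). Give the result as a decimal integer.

8983

x = 10001100010011 = 8979
x + 1 = 10001100010100
OR    = 10001100010111 = 8983
(x | (x + 1) sets the lowest cleared bit.)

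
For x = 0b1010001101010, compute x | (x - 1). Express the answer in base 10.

5227

x = 1010001101010 = 5226
x - 1 = 1010001101001
OR    = 1010001101011 = 5227
(x | (x - 1) sets all bits below the lowest set bit.)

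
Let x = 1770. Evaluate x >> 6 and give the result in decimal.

1770 = 11011101010
shift right by 6 → 00000011011 = 27
(equivalently, floor(1770 / 64))

27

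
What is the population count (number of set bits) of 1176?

4

1176 = 10010011000
Count the 1s: 1 + 1 + 1 + 1 = 4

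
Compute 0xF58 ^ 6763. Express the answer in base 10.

5427

0xF58 = 0111101011000
6763 = 1101001101011
XOR → 1010100110011 = 5427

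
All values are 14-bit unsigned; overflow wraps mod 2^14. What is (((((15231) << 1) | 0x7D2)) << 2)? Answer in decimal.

8184

15231 = 11101101111111
→ << 1 (mod 2^14) → 11011011111110 = 14078
0x7D2 = 00011111010010
→ | → 11011111111110 = 14334
→ << 2 (mod 2^14) → 01111111111000 = 8184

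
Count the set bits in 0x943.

0x943 = 100101000011
Count the 1s: 1 + 1 + 1 + 1 + 1 = 5

5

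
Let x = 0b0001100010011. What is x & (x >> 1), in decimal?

257

x = 1100010011 = 787
x>>1 = 0110001001
AND  = 0100000001 = 257
(x & (x >> 1) has a 1 wherever x has two consecutive 1 bits.)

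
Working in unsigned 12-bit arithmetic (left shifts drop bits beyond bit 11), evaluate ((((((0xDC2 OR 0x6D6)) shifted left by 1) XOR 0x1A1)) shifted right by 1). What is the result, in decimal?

1798

0xDC2 = 110111000010
0x6D6 = 011011010110
→ OR → 111111010110 = 4054
→ shifted left by 1 (mod 2^12) → 111110101100 = 4012
0x1A1 = 000110100001
→ XOR → 111000001101 = 3597
→ shifted right by 1 → 011100000110 = 1798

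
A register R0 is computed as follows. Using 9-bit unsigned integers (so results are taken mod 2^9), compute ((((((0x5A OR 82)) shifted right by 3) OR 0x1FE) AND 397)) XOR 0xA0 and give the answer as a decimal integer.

301

0x5A = 001011010
82 = 001010010
→ OR → 001011010 = 90
→ shifted right by 3 → 000001011 = 11
0x1FE = 111111110
→ OR → 111111111 = 511
397 = 110001101
→ AND → 110001101 = 397
0xA0 = 010100000
→ XOR → 100101101 = 301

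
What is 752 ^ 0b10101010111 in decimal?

752 = 01011110000
b = 10101010111
XOR → 11110100111 = 1959

1959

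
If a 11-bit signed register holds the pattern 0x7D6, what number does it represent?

pattern = 11111010110 (MSB is 1 ⇒ negative)
Invert: 00000101001, add 1 → 00000101010 = 42, so the value is -42.
(Equivalently: 2006 - 2^11 = 2006 - 2048 = -42.)

-42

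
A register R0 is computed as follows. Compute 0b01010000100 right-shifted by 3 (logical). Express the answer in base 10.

x = 1010000100
shift right by 3 → 0001010000 = 80
(equivalently, floor(644 / 8))

80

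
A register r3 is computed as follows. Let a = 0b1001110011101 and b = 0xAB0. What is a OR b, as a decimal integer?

7101

a = 1001110011101
0xAB0 = 0101010110000
 OR → 1101110111101 = 7101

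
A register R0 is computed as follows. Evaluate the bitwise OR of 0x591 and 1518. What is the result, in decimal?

1535

0x591 = 10110010001
1518 = 10111101110
 OR → 10111111111 = 1535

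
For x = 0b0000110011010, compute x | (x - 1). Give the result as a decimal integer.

411

x = 110011010 = 410
x - 1 = 110011001
OR    = 110011011 = 411
(x | (x - 1) sets all bits below the lowest set bit.)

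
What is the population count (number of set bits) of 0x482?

0x482 = 10010000010
Count the 1s: 1 + 1 + 1 = 3

3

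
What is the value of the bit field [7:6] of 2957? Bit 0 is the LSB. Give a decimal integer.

v = 0101110001101
Shift right by 6: 0101110
Mask low 2 bits: 10 = 2

2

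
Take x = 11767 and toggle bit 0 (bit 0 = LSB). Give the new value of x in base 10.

11766

x = 10110111110111
bit 0 is currently 1; toggle it via x ^ (1 << 0) = x ^ 1
→ 10110111110110 = 11766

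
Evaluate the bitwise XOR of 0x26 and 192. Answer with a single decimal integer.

230

0x26 = 00100110
192 = 11000000
XOR → 11100110 = 230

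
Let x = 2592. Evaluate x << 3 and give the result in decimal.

2592 = 000101000100000
shift left by 3 → 101000100000000 = 20736
(equivalently, 2592 × 2^3 = 2592 × 8)

20736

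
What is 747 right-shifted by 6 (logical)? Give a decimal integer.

747 = 1011101011
shift right by 6 → 0000001011 = 11
(equivalently, floor(747 / 64))

11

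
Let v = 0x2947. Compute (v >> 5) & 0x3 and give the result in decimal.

v = 10100101000111
Shift right by 5: 101001010
Mask low 2 bits: 10 = 2

2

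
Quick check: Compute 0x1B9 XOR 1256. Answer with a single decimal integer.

0x1B9 = 00110111001
1256 = 10011101000
XOR → 10101010001 = 1361

1361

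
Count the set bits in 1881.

7

1881 = 11101011001
Count the 1s: 1 + 1 + 1 + 1 + 1 + 1 + 1 = 7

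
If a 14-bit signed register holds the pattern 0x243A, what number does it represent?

-7110

pattern = 10010000111010 (MSB is 1 ⇒ negative)
Invert: 01101111000101, add 1 → 01101111000110 = 7110, so the value is -7110.
(Equivalently: 9274 - 2^14 = 9274 - 16384 = -7110.)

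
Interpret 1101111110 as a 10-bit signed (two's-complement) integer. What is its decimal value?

-130

pattern = 1101111110 (MSB is 1 ⇒ negative)
Invert: 0010000001, add 1 → 0010000010 = 130, so the value is -130.
(Equivalently: 894 - 2^10 = 894 - 1024 = -130.)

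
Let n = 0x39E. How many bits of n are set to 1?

0x39E = 1110011110
Count the 1s: 1 + 1 + 1 + 1 + 1 + 1 + 1 = 7

7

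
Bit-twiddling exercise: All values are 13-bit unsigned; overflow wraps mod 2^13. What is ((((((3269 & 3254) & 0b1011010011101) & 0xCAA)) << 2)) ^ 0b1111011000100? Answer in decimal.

3268

3269 = 0110011000101
3254 = 0110010110110
→ & → 0110010000100 = 3204
0b1011010011101 = 1011010011101
→ & → 0010010000100 = 1156
0xCAA = 0110010101010
→ & → 0010010000000 = 1152
→ << 2 (mod 2^13) → 1001000000000 = 4608
0b1111011000100 = 1111011000100
→ ^ → 0110011000100 = 3268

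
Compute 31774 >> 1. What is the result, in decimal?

31774 = 111110000011110
shift right by 1 → 011111000001111 = 15887
(equivalently, floor(31774 / 2))

15887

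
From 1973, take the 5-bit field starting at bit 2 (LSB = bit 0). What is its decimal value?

v = 11110110101
Shift right by 2: 111101101
Mask low 5 bits: 01101 = 13

13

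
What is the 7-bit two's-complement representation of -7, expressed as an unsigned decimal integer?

121

7 in 7 bits: 0000111
Invert: 1111000
Add 1:  1111001 = 121
(Check: 2^7 - 7 = 128 - 7 = 121.)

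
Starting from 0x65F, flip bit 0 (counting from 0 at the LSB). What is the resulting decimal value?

x = 11001011111
bit 0 is currently 1; toggle it via x ^ (1 << 0) = x ^ 1
→ 11001011110 = 1630

1630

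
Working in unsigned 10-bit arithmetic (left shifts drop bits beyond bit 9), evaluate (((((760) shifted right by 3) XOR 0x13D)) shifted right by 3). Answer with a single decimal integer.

44

760 = 1011111000
→ shifted right by 3 → 0001011111 = 95
0x13D = 0100111101
→ XOR → 0101100010 = 354
→ shifted right by 3 → 0000101100 = 44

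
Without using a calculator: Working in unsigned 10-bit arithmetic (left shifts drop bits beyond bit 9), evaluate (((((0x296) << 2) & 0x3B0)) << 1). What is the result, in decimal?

0x296 = 1010010110
→ << 2 (mod 2^10) → 1001011000 = 600
0x3B0 = 1110110000
→ & → 1000010000 = 528
→ << 1 (mod 2^10) → 0000100000 = 32

32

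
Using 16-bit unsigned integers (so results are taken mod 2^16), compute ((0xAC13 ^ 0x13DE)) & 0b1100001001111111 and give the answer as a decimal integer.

0xAC13 = 1010110000010011
0x13DE = 0001001111011110
→ ^ → 1011111111001101 = 49101
0b1100001001111111 = 1100001001111111
→ & → 1000001001001101 = 33357

33357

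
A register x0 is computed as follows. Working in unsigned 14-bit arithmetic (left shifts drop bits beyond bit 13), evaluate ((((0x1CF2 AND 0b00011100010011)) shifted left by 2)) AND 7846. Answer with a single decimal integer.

4096

0x1CF2 = 01110011110010
0b00011100010011 = 00011100010011
→ AND → 00010000010010 = 1042
→ shifted left by 2 (mod 2^14) → 01000001001000 = 4168
7846 = 01111010100110
→ AND → 01000000000000 = 4096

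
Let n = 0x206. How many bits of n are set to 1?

3

0x206 = 1000000110
Count the 1s: 1 + 1 + 1 = 3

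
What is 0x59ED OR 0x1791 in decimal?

0x59ED = 101100111101101
0x1791 = 001011110010001
 OR → 101111111111101 = 24573

24573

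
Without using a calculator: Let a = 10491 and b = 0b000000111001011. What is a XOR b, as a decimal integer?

10491 = 10100011111011
b = 00000111001011
XOR → 10100100110000 = 10544

10544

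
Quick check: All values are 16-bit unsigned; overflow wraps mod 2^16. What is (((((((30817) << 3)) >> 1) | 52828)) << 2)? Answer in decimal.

49008

30817 = 0111100001100001
→ << 3 (mod 2^16) → 1100001100001000 = 49928
→ >> 1 → 0110000110000100 = 24964
52828 = 1100111001011100
→ | → 1110111111011100 = 61404
→ << 2 (mod 2^16) → 1011111101110000 = 49008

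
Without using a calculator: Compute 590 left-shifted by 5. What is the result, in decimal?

18880

590 = 000001001001110
shift left by 5 → 100100111000000 = 18880
(equivalently, 590 × 2^5 = 590 × 32)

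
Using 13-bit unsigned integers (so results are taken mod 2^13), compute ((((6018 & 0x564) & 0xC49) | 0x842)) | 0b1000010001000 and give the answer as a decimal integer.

6018 = 1011110000010
0x564 = 0010101100100
→ & → 0010100000000 = 1280
0xC49 = 0110001001001
→ & → 0010000000000 = 1024
0x842 = 0100001000010
→ | → 0110001000010 = 3138
0b1000010001000 = 1000010001000
→ | → 1110011001010 = 7370

7370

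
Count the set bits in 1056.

1056 = 10000100000
Count the 1s: 1 + 1 = 2

2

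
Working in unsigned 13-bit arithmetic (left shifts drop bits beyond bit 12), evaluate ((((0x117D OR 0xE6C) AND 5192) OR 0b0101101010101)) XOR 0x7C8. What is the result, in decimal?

6293

0x117D = 1000101111101
0xE6C = 0111001101100
→ OR → 1111101111101 = 8061
5192 = 1010001001000
→ AND → 1010001001000 = 5192
0b0101101010101 = 0101101010101
→ OR → 1111101011101 = 8029
0x7C8 = 0011111001000
→ XOR → 1100010010101 = 6293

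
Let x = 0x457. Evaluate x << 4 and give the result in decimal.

0x457 = 000010001010111
shift left by 4 → 100010101110000 = 17776
(equivalently, 1111 × 2^4 = 1111 × 16)

17776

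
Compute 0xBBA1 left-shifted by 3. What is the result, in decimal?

384264

0xBBA1 = 0001011101110100001
shift left by 3 → 1011101110100001000 = 384264
(equivalently, 48033 × 2^3 = 48033 × 8)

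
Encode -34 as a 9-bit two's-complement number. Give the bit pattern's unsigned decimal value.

478

34 in 9 bits: 000100010
Invert: 111011101
Add 1:  111011110 = 478
(Check: 2^9 - 34 = 512 - 34 = 478.)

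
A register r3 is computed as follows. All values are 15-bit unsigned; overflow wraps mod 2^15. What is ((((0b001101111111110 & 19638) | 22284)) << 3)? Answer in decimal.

32240

0b001101111111110 = 001101111111110
19638 = 100110010110110
→ & → 000100010110110 = 2230
22284 = 101011100001100
→ | → 101111110111110 = 24510
→ << 3 (mod 2^15) → 111110111110000 = 32240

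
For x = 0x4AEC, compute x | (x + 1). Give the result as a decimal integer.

x = 100101011101100 = 19180
x + 1 = 100101011101101
OR    = 100101011101101 = 19181
(x | (x + 1) sets the lowest cleared bit.)

19181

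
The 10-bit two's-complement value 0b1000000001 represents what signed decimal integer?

pattern = 1000000001 (MSB is 1 ⇒ negative)
Invert: 0111111110, add 1 → 0111111111 = 511, so the value is -511.
(Equivalently: 513 - 2^10 = 513 - 1024 = -511.)

-511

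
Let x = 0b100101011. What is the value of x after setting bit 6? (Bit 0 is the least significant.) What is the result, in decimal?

x = 100101011
bit 6 is currently 0; set it via x | (1 << 6) = x | 64
→ 101101011 = 363

363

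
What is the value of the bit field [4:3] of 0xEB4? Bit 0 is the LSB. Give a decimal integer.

v = 00111010110100
Shift right by 3: 00111010110
Mask low 2 bits: 10 = 2

2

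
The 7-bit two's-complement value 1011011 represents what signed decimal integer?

pattern = 1011011 (MSB is 1 ⇒ negative)
Invert: 0100100, add 1 → 0100101 = 37, so the value is -37.
(Equivalently: 91 - 2^7 = 91 - 128 = -37.)

-37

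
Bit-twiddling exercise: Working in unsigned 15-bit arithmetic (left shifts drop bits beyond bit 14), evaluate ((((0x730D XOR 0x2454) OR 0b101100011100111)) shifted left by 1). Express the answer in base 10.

16382

0x730D = 111001100001101
0x2454 = 010010001010100
→ XOR → 101011101011001 = 22361
0b101100011100111 = 101100011100111
→ OR → 101111111111111 = 24575
→ shifted left by 1 (mod 2^15) → 011111111111110 = 16382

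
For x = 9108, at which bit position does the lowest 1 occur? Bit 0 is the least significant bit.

2

9108 = 10001110010100
Trailing zeros: 2, so the lowest set bit is bit 2 (value 4).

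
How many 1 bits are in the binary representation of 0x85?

3

0x85 = 10000101
Count the 1s: 1 + 1 + 1 = 3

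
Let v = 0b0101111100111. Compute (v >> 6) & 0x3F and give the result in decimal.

v = 0101111100111
Shift right by 6: 0101111
Mask low 6 bits: 101111 = 47

47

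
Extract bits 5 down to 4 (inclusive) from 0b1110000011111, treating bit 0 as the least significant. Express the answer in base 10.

v = 1110000011111
Shift right by 4: 111000001
Mask low 2 bits: 01 = 1

1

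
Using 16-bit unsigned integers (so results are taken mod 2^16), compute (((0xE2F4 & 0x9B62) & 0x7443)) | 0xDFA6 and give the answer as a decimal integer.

57318

0xE2F4 = 1110001011110100
0x9B62 = 1001101101100010
→ & → 1000001001100000 = 33376
0x7443 = 0111010001000011
→ & → 0000000001000000 = 64
0xDFA6 = 1101111110100110
→ | → 1101111111100110 = 57318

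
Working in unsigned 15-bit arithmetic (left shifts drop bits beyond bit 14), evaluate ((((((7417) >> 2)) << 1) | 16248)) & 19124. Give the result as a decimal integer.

7417 = 001110011111001
→ >> 2 → 000011100111110 = 1854
→ << 1 (mod 2^15) → 000111001111100 = 3708
16248 = 011111101111000
→ | → 011111101111100 = 16252
19124 = 100101010110100
→ & → 000101000110100 = 2612

2612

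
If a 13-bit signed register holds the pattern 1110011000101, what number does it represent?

-827

pattern = 1110011000101 (MSB is 1 ⇒ negative)
Invert: 0001100111010, add 1 → 0001100111011 = 827, so the value is -827.
(Equivalently: 7365 - 2^13 = 7365 - 8192 = -827.)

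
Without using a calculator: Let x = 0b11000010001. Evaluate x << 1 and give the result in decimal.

3106

x = 011000010001
shift left by 1 → 110000100010 = 3106
(equivalently, 1553 × 2^1 = 1553 × 2)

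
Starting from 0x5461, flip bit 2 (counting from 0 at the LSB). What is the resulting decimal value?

21605

x = 0101010001100001
bit 2 is currently 0; toggle it via x ^ (1 << 2) = x ^ 4
→ 0101010001100101 = 21605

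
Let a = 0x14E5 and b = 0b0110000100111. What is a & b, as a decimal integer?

0x14E5 = 1010011100101
b = 0110000100111
AND → 0010000100101 = 1061

1061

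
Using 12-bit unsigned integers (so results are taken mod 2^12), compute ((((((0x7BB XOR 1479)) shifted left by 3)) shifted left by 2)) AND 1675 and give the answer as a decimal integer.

1664

0x7BB = 011110111011
1479 = 010111000111
→ XOR → 001001111100 = 636
→ shifted left by 3 (mod 2^12) → 001111100000 = 992
→ shifted left by 2 (mod 2^12) → 111110000000 = 3968
1675 = 011010001011
→ AND → 011010000000 = 1664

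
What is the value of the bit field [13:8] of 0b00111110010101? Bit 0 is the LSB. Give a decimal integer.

15

v = 00111110010101
Shift right by 8: 001111
Mask low 6 bits: 001111 = 15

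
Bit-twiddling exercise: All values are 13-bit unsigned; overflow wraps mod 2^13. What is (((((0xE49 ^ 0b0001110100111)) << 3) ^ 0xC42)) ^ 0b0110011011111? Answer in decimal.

4077

0xE49 = 0111001001001
0b0001110100111 = 0001110100111
→ ^ → 0110111101110 = 3566
→ << 3 (mod 2^13) → 0111101110000 = 3952
0xC42 = 0110001000010
→ ^ → 0001100110010 = 818
0b0110011011111 = 0110011011111
→ ^ → 0111111101101 = 4077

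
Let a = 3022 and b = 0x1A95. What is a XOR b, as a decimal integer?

3022 = 0101111001110
0x1A95 = 1101010010101
XOR → 1000101011011 = 4443

4443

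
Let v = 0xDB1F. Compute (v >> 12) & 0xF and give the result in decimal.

v = 1101101100011111
Shift right by 12: 1101
Mask low 4 bits: 1101 = 13

13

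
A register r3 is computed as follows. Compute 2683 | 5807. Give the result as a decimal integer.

7935

2683 = 0101001111011
5807 = 1011010101111
 OR → 1111011111111 = 7935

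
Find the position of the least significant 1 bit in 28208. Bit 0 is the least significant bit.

4

28208 = 110111000110000
Trailing zeros: 4, so the lowest set bit is bit 4 (value 16).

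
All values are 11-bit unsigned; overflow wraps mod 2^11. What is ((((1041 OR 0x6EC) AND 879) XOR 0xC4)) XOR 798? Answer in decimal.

1041 = 10000010001
0x6EC = 11011101100
→ OR → 11011111101 = 1789
879 = 01101101111
→ AND → 01001101101 = 621
0xC4 = 00011000100
→ XOR → 01010101001 = 681
798 = 01100011110
→ XOR → 00110110111 = 439

439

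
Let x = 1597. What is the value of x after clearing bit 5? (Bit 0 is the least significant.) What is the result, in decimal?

1565

x = 11000111101
bit 5 is currently 1; clear it via x & ~(1 << 5) = x & ~32
→ 11000011101 = 1565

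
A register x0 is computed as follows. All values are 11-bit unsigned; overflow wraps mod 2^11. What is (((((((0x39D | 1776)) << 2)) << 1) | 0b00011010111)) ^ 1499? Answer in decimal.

548

0x39D = 01110011101
1776 = 11011110000
→ | → 11111111101 = 2045
→ << 2 (mod 2^11) → 11111110100 = 2036
→ << 1 (mod 2^11) → 11111101000 = 2024
0b00011010111 = 00011010111
→ | → 11111111111 = 2047
1499 = 10111011011
→ ^ → 01000100100 = 548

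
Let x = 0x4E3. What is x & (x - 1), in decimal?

1250

x = 10011100011 = 1251
x - 1 = 10011100010
AND   = 10011100010 = 1250
(x & (x - 1) clears the lowest set bit of x.)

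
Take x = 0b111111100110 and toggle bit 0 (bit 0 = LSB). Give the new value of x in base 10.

4071

x = 111111100110
bit 0 is currently 0; toggle it via x ^ (1 << 0) = x ^ 1
→ 111111100111 = 4071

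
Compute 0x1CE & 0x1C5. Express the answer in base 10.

452

0x1CE = 111001110
0x1C5 = 111000101
AND → 111000100 = 452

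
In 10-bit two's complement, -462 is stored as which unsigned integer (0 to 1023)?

562

462 in 10 bits: 0111001110
Invert: 1000110001
Add 1:  1000110010 = 562
(Check: 2^10 - 462 = 1024 - 462 = 562.)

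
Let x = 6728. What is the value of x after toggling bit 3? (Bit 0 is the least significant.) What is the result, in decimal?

x = 0001101001001000
bit 3 is currently 1; toggle it via x ^ (1 << 3) = x ^ 8
→ 0001101001000000 = 6720

6720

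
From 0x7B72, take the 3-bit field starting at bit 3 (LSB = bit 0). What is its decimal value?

6

v = 0111101101110010
Shift right by 3: 0111101101110
Mask low 3 bits: 110 = 6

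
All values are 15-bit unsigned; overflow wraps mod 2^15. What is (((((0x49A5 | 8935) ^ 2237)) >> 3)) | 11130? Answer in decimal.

12155

0x49A5 = 100100110100101
8935 = 010001011100111
→ | → 110101111100111 = 27623
2237 = 000100010111101
→ ^ → 110001101011010 = 25434
→ >> 3 → 000110001101011 = 3179
11130 = 010101101111010
→ | → 010111101111011 = 12155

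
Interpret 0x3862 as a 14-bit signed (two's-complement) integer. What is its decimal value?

-1950

pattern = 11100001100010 (MSB is 1 ⇒ negative)
Invert: 00011110011101, add 1 → 00011110011110 = 1950, so the value is -1950.
(Equivalently: 14434 - 2^14 = 14434 - 16384 = -1950.)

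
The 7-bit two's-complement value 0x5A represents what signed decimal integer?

pattern = 1011010 (MSB is 1 ⇒ negative)
Invert: 0100101, add 1 → 0100110 = 38, so the value is -38.
(Equivalently: 90 - 2^7 = 90 - 128 = -38.)

-38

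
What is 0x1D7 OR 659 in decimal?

0x1D7 = 0111010111
659 = 1010010011
 OR → 1111010111 = 983

983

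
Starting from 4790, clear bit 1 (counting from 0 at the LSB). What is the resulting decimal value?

4788

x = 1001010110110
bit 1 is currently 1; clear it via x & ~(1 << 1) = x & ~2
→ 1001010110100 = 4788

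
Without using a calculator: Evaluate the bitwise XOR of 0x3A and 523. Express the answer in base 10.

561

0x3A = 0000111010
523 = 1000001011
XOR → 1000110001 = 561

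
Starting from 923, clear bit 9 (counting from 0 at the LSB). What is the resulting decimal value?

411

x = 1110011011
bit 9 is currently 1; clear it via x & ~(1 << 9) = x & ~512
→ 0110011011 = 411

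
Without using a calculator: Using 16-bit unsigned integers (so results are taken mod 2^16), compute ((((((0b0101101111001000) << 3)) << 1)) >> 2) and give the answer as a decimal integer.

12064

0b0101101111001000 = 0101101111001000
→ << 3 (mod 2^16) → 1101111001000000 = 56896
→ << 1 (mod 2^16) → 1011110010000000 = 48256
→ >> 2 → 0010111100100000 = 12064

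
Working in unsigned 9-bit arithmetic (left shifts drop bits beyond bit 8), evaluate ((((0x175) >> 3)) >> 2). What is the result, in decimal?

0x175 = 101110101
→ >> 3 → 000101110 = 46
→ >> 2 → 000001011 = 11

11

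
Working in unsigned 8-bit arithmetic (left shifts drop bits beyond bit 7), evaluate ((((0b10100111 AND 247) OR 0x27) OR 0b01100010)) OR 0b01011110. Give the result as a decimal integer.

0b10100111 = 10100111
247 = 11110111
→ AND → 10100111 = 167
0x27 = 00100111
→ OR → 10100111 = 167
0b01100010 = 01100010
→ OR → 11100111 = 231
0b01011110 = 01011110
→ OR → 11111111 = 255

255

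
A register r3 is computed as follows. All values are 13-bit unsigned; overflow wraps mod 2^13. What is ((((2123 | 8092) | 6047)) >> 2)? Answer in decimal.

2123 = 0100001001011
8092 = 1111110011100
→ | → 1111111011111 = 8159
6047 = 1011110011111
→ | → 1111111011111 = 8159
→ >> 2 → 0011111110111 = 2039

2039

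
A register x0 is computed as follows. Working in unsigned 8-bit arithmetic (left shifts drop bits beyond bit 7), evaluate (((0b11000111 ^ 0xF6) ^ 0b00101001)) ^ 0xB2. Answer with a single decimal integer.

0b11000111 = 11000111
0xF6 = 11110110
→ ^ → 00110001 = 49
0b00101001 = 00101001
→ ^ → 00011000 = 24
0xB2 = 10110010
→ ^ → 10101010 = 170

170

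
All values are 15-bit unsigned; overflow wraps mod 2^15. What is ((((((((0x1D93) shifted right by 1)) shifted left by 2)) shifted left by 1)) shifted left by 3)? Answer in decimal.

12864

0x1D93 = 001110110010011
→ shifted right by 1 → 000111011001001 = 3785
→ shifted left by 2 (mod 2^15) → 011101100100100 = 15140
→ shifted left by 1 (mod 2^15) → 111011001001000 = 30280
→ shifted left by 3 (mod 2^15) → 011001001000000 = 12864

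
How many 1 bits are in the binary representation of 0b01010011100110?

n = 1010011100110
Count the 1s: 1 + 1 + 1 + 1 + 1 + 1 + 1 = 7

7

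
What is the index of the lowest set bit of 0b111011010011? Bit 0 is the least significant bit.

0

0b111011010011 = 111011010011
Trailing zeros: 0, so the lowest set bit is bit 0 (value 1).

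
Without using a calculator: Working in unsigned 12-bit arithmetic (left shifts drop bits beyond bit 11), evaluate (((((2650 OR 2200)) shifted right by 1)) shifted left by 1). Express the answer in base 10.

2650 = 101001011010
2200 = 100010011000
→ OR → 101011011010 = 2778
→ shifted right by 1 → 010101101101 = 1389
→ shifted left by 1 (mod 2^12) → 101011011010 = 2778

2778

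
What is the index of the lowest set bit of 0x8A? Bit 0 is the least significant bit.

1

0x8A = 10001010
Trailing zeros: 1, so the lowest set bit is bit 1 (value 2).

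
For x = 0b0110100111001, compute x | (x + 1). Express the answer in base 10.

x = 110100111001 = 3385
x + 1 = 110100111010
OR    = 110100111011 = 3387
(x | (x + 1) sets the lowest cleared bit.)

3387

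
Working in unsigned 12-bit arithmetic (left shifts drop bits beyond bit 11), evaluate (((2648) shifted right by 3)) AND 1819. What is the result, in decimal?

2648 = 101001011000
→ shifted right by 3 → 000101001011 = 331
1819 = 011100011011
→ AND → 000100001011 = 267

267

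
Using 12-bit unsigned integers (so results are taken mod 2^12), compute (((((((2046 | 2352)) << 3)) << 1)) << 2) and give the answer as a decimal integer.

2046 = 011111111110
2352 = 100100110000
→ | → 111111111110 = 4094
→ << 3 (mod 2^12) → 111111110000 = 4080
→ << 1 (mod 2^12) → 111111100000 = 4064
→ << 2 (mod 2^12) → 111110000000 = 3968

3968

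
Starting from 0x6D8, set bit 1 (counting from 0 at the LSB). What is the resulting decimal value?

x = 011011011000
bit 1 is currently 0; set it via x | (1 << 1) = x | 2
→ 011011011010 = 1754

1754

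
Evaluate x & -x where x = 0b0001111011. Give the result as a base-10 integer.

1

x = 1111011 = 123
-x (two's complement) = …0000101
AND   = 0000001 = 1
(x & -x isolates the lowest set bit of x.)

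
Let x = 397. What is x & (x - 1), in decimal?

x = 110001101 = 397
x - 1 = 110001100
AND   = 110001100 = 396
(x & (x - 1) clears the lowest set bit of x.)

396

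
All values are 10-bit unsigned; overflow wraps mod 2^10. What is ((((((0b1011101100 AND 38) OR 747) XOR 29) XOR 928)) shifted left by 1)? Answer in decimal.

676

0b1011101100 = 1011101100
38 = 0000100110
→ AND → 0000100100 = 36
747 = 1011101011
→ OR → 1011101111 = 751
29 = 0000011101
→ XOR → 1011110010 = 754
928 = 1110100000
→ XOR → 0101010010 = 338
→ shifted left by 1 (mod 2^10) → 1010100100 = 676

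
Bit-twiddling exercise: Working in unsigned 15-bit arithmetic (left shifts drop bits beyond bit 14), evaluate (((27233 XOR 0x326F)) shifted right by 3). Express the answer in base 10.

27233 = 110101001100001
0x326F = 011001001101111
→ XOR → 101100000001110 = 22542
→ shifted right by 3 → 000101100000001 = 2817

2817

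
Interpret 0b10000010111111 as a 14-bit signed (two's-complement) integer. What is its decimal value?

pattern = 10000010111111 (MSB is 1 ⇒ negative)
Invert: 01111101000000, add 1 → 01111101000001 = 8001, so the value is -8001.
(Equivalently: 8383 - 2^14 = 8383 - 16384 = -8001.)

-8001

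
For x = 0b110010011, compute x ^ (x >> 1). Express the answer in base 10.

x = 110010011 = 403
x>>1 = 011001001
XOR  = 101011010 = 346
(x ^ (x >> 1) gives the standard binary-reflected Gray code of x.)

346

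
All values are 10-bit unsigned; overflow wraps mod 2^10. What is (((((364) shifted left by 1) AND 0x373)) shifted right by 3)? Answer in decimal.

364 = 0101101100
→ shifted left by 1 (mod 2^10) → 1011011000 = 728
0x373 = 1101110011
→ AND → 1001010000 = 592
→ shifted right by 3 → 0001001010 = 74

74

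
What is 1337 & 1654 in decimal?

1072

1337 = 10100111001
1654 = 11001110110
AND → 10000110000 = 1072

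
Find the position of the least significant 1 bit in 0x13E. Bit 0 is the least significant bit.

0x13E = 100111110
Trailing zeros: 1, so the lowest set bit is bit 1 (value 2).

1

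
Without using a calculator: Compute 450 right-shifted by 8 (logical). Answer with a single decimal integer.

450 = 111000010
shift right by 8 → 000000001 = 1
(equivalently, floor(450 / 256))

1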